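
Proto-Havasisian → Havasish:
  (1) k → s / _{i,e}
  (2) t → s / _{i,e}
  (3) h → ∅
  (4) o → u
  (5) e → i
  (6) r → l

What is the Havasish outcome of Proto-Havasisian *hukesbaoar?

Havasish: *hukesbaoar
  hukesbaoar → husesbaoar   [palatalisation]
  husesbaoar (rule 2 does not apply)
  husesbaoar → usesbaoar   [h-loss]
  usesbaoar → usesbauar   [vowel merger]
  usesbauar → usisbauar   [vowel merger]
  usisbauar → usisbaual   [unconditioned shift]
  giving Havasish usisbaual.

usisbaual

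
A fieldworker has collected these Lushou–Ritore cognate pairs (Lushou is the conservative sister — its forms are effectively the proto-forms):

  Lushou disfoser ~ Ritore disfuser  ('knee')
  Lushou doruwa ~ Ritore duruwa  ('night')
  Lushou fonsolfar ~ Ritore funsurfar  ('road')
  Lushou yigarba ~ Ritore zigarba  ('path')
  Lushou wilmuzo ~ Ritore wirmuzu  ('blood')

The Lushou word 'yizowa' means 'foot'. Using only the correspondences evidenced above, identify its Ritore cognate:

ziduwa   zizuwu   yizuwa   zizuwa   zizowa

zizuwa

yigarba ~ zigarba — Lushou y corresponds to Ritore z word-initially before a front vowel.
disfoser ~ disfuser, fonsolfar ~ funsurfar — Lushou o corresponds to Ritore u after a consonant, before a consonant other than r, m, n, p, b, f, v.
Applying these to Lushou 'yizowa':
  yizowa → zizowa   (y→z word-initially before a front vowel)
  zizowa → zizuwa   (o→u after a consonant, before a consonant other than r, m, n, p, b, f, v)
So the Ritore cognate is 'zizuwa'.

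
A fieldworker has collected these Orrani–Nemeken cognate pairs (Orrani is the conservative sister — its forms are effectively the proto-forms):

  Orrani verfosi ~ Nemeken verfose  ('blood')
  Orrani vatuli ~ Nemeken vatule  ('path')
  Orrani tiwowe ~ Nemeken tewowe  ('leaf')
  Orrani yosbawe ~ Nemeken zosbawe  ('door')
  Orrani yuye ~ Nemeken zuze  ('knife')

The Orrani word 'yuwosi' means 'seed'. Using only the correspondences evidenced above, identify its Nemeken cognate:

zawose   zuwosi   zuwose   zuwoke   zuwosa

zuwose

yuye ~ zuze — Orrani y corresponds to Nemeken z word-initially before a back vowel.
verfosi ~ verfose, vatuli ~ vatule — Orrani i corresponds to Nemeken e word-finally.
Applying these to Orrani 'yuwosi':
  yuwosi → zuwosi   (y→z word-initially before a back vowel)
  zuwosi → zuwose   (i→e word-finally)
So the Nemeken cognate is 'zuwose'.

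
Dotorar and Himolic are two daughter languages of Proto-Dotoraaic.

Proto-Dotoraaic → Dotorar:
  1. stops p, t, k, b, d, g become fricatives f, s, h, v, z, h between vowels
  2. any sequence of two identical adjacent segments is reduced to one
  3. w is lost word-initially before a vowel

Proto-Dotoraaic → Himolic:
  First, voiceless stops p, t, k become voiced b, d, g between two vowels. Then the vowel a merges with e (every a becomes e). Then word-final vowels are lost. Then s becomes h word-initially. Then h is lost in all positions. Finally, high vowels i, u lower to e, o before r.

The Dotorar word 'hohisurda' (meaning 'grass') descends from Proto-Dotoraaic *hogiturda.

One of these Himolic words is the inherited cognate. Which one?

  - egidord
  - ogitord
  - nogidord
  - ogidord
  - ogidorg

Himolic: *hogiturda
  hogiturda → hogidurda   [intervocalic voicing]
  hogidurda → hogidurde   [vowel merger]
  hogidurde → hogidurd   [apocope]
  hogidurd (rule 4 does not apply)
  hogidurd → ogidurd   [h-loss]
  ogidurd → ogidord   [pre-rhotic lowering]
  giving Himolic ogidord.
Only 'ogidord' matches the regular Himolic development of *hogiturda.

ogidord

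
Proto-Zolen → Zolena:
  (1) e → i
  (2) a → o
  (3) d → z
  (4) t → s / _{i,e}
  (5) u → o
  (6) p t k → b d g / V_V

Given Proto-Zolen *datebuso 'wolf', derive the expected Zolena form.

Zolena: *datebuso > datibuso > dotibuso > zotibuso > zosibuso > zosiboso  (by vowel merger, vowel merger, unconditioned shift, palatalisation, vowel merger)

zosiboso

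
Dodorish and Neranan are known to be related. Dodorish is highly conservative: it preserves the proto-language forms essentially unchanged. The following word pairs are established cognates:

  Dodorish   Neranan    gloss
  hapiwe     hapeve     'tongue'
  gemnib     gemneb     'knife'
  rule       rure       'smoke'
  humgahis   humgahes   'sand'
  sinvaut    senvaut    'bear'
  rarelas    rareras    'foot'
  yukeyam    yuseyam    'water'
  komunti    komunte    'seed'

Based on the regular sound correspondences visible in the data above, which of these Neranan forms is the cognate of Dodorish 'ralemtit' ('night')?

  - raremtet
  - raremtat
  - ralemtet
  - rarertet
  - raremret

raremtet

rule ~ rure — Dodorish l corresponds to Neranan r between vowels (before a front vowel).
hapiwe ~ hapeve, humgahis ~ humgahes — Dodorish i corresponds to Neranan e after a consonant, before a consonant other than r, m, n, p, b, f, v.
Applying these to Dodorish 'ralemtit':
  ralemtit → raremtit   (l→r between vowels (before a front vowel))
  raremtit → raremtet   (i→e after a consonant, before a consonant other than r, m, n, p, b, f, v)
So the Neranan cognate is 'raremtet'.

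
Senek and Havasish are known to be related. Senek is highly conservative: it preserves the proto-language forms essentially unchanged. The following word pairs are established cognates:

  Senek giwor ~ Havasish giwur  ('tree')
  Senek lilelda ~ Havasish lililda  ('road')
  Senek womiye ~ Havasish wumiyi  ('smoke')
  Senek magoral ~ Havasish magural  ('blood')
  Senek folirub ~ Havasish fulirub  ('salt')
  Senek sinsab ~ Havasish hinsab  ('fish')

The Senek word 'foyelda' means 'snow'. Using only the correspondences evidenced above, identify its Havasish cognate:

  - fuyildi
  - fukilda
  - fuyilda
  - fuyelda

folirub ~ fulirub — Senek o corresponds to Havasish u after a consonant, before a consonant other than r, m, n, p, b, f, v.
lilelda ~ lililda — Senek e corresponds to Havasish i after a consonant, before a consonant other than r, m, n, p, b, f, v.
Applying these to Senek 'foyelda':
  foyelda → fuyelda   (o→u after a consonant, before a consonant other than r, m, n, p, b, f, v)
  fuyelda → fuyilda   (e→i after a consonant, before a consonant other than r, m, n, p, b, f, v)
So the Havasish cognate is 'fuyilda'.

fuyilda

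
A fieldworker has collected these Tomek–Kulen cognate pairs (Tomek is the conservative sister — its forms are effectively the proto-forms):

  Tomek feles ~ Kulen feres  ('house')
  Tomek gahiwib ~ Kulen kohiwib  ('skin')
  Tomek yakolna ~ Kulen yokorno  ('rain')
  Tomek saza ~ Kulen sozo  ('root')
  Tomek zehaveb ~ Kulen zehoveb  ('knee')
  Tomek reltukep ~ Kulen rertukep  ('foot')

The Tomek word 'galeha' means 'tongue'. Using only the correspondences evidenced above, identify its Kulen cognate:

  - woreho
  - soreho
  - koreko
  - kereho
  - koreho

gahiwib ~ kohiwib — Tomek g corresponds to Kulen k word-initially before a back vowel.
gahiwib ~ kohiwib, yakolna ~ yokorno — Tomek a corresponds to Kulen o after a consonant, before a consonant other than r, m, n, p, b, f, v.
feles ~ feres — Tomek l corresponds to Kulen r between vowels (before a front vowel).
yakolna ~ yokorno, saza ~ sozo — Tomek a corresponds to Kulen o word-finally.
Applying these to Tomek 'galeha':
  galeha → kaleha   (g→k word-initially before a back vowel)
  kaleha → koleha   (a→o after a consonant, before a consonant other than r, m, n, p, b, f, v)
  koleha → koreha   (l→r between vowels (before a front vowel))
  koreha → koreho   (a→o word-finally)
So the Kulen cognate is 'koreho'.

koreho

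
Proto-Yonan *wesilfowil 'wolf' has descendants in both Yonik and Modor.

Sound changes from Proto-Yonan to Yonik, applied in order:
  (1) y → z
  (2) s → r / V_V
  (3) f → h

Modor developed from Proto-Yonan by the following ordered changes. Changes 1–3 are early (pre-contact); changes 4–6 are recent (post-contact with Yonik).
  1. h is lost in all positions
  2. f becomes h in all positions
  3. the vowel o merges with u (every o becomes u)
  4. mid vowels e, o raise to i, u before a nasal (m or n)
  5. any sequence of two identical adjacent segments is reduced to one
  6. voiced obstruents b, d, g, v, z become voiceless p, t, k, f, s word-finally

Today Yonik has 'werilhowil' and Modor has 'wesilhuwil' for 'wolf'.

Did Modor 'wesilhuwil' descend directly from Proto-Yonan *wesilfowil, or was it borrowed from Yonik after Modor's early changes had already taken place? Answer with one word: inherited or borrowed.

If inherited, *wesilfowil would pass through all of Modor's changes:
Modor: start from *wesilfowil.
  rule 1: no change — wesilfowil
  rule 2 (unconditioned shift): wesilfowil → wesilhowil
  rule 3 (vowel merger): wesilhowil → wesilhuwil
  rule 4: no change — wesilhuwil
  rule 5: no change — wesilhuwil
  rule 6: no change — wesilhuwil
  ⇒ Modor wesilhuwil
If borrowed from Yonik 'werilhowil' after the early changes, it would undergo only the recent ones:
  rule 4 (pre-nasal raising): no change (werilhowil)
  rule 5 (degemination): no change (werilhowil)
  rule 6 (final devoicing): no change (werilhowil)
  ⇒ as a loan: werilhowil
Modor 'wesilhuwil' matches the inherited outcome exactly, so it is an inherited cognate, not a loan.

inherited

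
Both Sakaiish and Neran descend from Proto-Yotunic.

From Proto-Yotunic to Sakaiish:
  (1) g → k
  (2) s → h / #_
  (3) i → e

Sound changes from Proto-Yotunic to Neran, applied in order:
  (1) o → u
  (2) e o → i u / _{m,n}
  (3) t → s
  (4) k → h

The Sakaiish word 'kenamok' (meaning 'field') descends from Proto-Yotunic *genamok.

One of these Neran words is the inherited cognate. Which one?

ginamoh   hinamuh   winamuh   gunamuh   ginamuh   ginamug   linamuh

Neran: *genamok > genamuk > ginamuk > ginamuh  (by vowel merger, pre-nasal raising, unconditioned shift)
Among the options, 'ginamuh' alone shows every Neran change applied in order.

ginamuh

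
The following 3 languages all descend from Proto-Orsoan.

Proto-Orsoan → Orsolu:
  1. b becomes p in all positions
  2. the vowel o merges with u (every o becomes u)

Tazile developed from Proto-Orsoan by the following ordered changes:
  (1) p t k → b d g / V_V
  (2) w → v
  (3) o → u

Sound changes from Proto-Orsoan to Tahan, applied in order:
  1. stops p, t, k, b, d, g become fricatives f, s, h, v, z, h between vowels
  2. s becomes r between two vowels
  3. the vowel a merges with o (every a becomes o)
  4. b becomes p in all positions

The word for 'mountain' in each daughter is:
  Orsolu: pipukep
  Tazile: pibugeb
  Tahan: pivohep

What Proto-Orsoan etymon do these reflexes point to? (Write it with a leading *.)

Position 5: Orsolu has k, Tazile has g, Tahan has h. Orsolu preserves k here (none of its changes turn any other segment into k), so the proto-segment is *k.
Position 7: Orsolu has p, Tazile has b, Tahan has p. Taking the neighbouring segments as reconstructed: Orsolu p could go back to *p or *b; Tazile b can only go back to *b; Tahan p could go back to *p or *b — the one source consistent with every daughter is *b.
Verify the candidate proto-form against each daughter:
Orsolu: start from *pibokeb.
  rule 1 (unconditioned shift): pibokeb → pipokep
  rule 2 (vowel merger): pipokep → pipukep
  ⇒ Orsolu pipukep
Tazile: *pibokeb > pibogeb > pibugeb  (by intervocalic voicing, vowel merger)
Tahan: *pibokeb
  pibokeb → pivoheb   [intervocalic lenition]
  pivoheb (rule 2 does not apply)
  pivoheb (rule 3 does not apply)
  pivoheb → pivohep   [unconditioned shift]
  giving Tahan pivohep.
Only *pibokeb yields all of Orsolu pipukep, Tazile pibugeb, Tahan pivohep.

*pibokeb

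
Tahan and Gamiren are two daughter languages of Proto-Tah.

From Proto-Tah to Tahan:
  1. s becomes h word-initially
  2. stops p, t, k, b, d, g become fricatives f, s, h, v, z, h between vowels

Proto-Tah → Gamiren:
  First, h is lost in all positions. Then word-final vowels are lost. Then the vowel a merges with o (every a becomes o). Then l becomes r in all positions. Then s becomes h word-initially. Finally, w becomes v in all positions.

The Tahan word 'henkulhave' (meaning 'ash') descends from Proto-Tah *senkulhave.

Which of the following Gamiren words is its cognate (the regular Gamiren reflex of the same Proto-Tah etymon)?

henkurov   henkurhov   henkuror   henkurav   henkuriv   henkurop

Gamiren: start from *senkulhave.
  rule 1 (h-loss): senkulhave → senkulave
  rule 2 (apocope): senkulave → senkulav
  rule 3 (vowel merger): senkulav → senkulov
  rule 4 (unconditioned shift): senkulov → senkurov
  rule 5 (debuccalisation): senkurov → henkurov
  rule 6: no change — henkurov
  ⇒ Gamiren henkurov
Only 'henkurov' matches the regular Gamiren development of *senkulhave.

henkurov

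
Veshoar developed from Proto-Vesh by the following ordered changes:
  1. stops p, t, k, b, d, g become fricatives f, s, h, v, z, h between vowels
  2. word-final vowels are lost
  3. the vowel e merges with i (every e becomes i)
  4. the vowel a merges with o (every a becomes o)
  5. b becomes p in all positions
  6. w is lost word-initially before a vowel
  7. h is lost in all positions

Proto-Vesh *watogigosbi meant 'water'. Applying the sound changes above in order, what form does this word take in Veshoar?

osoiosp

Veshoar: *watogigosbi > wasohihosbi > wasohihosb > wosohihosb > wosohihosp > osohihosp > osoiosp  (by intervocalic lenition, apocope, vowel merger, unconditioned shift, glide loss, h-loss)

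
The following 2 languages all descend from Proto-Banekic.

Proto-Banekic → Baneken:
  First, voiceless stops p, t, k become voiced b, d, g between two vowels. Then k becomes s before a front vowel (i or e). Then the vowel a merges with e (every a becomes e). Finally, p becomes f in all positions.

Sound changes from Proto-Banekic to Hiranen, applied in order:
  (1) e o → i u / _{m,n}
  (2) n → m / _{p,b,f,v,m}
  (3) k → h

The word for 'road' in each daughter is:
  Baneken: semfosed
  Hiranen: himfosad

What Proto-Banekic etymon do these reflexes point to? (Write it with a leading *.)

*kemfosad

Position 7: Baneken has e, Hiranen has a. Hiranen preserves a here (none of its changes turn any other segment into a), so the proto-segment is *a.
Position 2: Baneken has e, Hiranen has i. Taking the neighbouring segments as reconstructed: Baneken e can only go back to *e; Hiranen i could go back to *e or *i — the one source consistent with every daughter is *e.
Position 1: Baneken has s, Hiranen has h. Taking the neighbouring segments as reconstructed: Baneken s could go back to *k or *s; Hiranen h could go back to *k or *h — the one source consistent with every daughter is *k.
Verify the candidate proto-form against each daughter:
Baneken: *kemfosad > semfosad > semfosed  (by palatalisation, vowel merger)
Hiranen: *kemfosad
  kemfosad → kimfosad   [pre-nasal raising]
  kimfosad (rule 2 does not apply)
  kimfosad → himfosad   [unconditioned shift]
  giving Hiranen himfosad.
No other proto-form is consistent with every reflex, so the reconstruction is *kemfosad.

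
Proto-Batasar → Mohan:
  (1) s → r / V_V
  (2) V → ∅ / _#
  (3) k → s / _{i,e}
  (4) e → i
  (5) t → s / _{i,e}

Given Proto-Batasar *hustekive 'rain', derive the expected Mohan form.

Mohan: *hustekive > hustekiv > hustesiv > hustisiv > hussisiv  (by apocope, palatalisation, vowel merger, palatalisation)

hussisiv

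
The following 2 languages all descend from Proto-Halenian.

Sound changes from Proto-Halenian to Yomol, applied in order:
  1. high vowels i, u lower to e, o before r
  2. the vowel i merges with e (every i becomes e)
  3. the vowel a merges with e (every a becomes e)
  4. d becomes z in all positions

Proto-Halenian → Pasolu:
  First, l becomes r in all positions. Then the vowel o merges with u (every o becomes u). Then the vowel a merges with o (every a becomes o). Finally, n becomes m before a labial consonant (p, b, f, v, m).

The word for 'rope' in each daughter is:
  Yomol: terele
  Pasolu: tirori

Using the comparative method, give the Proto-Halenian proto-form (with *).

*tirali

Position 5: Yomol has l, Pasolu has r. Yomol preserves l here (none of its changes turn any other segment into l), so the proto-segment is *l.
Position 6: Yomol has e, Pasolu has i. Pasolu preserves i here (none of its changes turn any other segment into i), so the proto-segment is *i.
Position 4: Yomol has e, Pasolu has o. In Pasolu, o can only continue *a, so the proto-segment is *a.
Verify the candidate proto-form against each daughter:
Yomol: start from *tirali.
  rule 1 (pre-rhotic lowering): tirali → terali
  rule 2 (vowel merger): terali → terale
  rule 3 (vowel merger): terale → terele
  rule 4: no change — terele
  ⇒ Yomol terele
Pasolu: *tirali > tirari > tirori  (by unconditioned shift, vowel merger)
No other proto-form is consistent with every reflex, so the reconstruction is *tirali.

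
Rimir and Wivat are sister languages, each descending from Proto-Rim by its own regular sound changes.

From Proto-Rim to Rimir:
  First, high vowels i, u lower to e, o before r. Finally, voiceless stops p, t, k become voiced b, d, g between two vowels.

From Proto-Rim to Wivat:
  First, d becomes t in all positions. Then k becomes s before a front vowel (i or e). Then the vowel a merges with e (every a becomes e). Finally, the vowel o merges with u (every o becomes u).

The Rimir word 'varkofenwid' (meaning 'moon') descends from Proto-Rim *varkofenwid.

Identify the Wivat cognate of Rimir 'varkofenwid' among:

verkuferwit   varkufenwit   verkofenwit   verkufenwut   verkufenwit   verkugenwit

Wivat: *varkofenwid
  varkofenwid → varkofenwit   [unconditioned shift]
  varkofenwit (rule 2 does not apply)
  varkofenwit → verkofenwit   [vowel merger]
  verkofenwit → verkufenwit   [vowel merger]
  giving Wivat verkufenwit.
Only 'verkufenwit' matches the regular Wivat development of *varkofenwid.

verkufenwit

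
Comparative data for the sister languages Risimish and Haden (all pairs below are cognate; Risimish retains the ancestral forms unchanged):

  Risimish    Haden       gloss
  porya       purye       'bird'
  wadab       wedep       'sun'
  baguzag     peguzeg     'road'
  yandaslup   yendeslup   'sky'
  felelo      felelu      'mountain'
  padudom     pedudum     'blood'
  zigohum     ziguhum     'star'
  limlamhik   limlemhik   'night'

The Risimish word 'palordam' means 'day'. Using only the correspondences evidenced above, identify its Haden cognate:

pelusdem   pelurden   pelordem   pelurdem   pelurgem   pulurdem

pelurdem

wadab ~ wedep, baguzag ~ peguzeg — Risimish a corresponds to Haden e after a consonant, before a consonant other than r, m, n, p, b, f, v.
porya ~ purye — Risimish o corresponds to Haden u after a consonant, before r.
limlamhik ~ limlemhik — Risimish a corresponds to Haden e after a consonant, before a nasal.
Applying these to Risimish 'palordam':
  palordam → pelordam   (a→e after a consonant, before a consonant other than r, m, n, p, b, f, v)
  pelordam → pelurdam   (o→u after a consonant, before r)
  pelurdam → pelurdem   (a→e after a consonant, before a nasal)
So the Haden cognate is 'pelurdem'.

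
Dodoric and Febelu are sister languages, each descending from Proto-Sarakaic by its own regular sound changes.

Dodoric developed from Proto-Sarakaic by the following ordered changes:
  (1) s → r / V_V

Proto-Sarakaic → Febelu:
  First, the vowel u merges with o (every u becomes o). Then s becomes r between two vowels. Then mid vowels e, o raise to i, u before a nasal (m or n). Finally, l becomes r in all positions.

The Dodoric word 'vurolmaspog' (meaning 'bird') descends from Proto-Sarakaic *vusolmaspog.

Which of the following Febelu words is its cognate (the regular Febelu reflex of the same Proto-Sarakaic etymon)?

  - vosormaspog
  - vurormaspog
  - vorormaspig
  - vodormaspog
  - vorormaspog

Febelu: *vusolmaspog > vosolmaspog > vorolmaspog > vorormaspog  (by vowel merger, rhotacism, unconditioned shift)

vorormaspog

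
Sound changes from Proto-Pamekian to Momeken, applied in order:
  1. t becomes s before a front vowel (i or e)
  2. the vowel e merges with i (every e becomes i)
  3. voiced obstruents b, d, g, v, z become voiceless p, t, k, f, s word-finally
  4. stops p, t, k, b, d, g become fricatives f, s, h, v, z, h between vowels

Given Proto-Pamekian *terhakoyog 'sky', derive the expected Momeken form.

sirhahoyok

Momeken: *terhakoyog
  terhakoyog → serhakoyog   [palatalisation]
  serhakoyog → sirhakoyog   [vowel merger]
  sirhakoyog → sirhakoyok   [final devoicing]
  sirhakoyok → sirhahoyok   [intervocalic lenition]
  giving Momeken sirhahoyok.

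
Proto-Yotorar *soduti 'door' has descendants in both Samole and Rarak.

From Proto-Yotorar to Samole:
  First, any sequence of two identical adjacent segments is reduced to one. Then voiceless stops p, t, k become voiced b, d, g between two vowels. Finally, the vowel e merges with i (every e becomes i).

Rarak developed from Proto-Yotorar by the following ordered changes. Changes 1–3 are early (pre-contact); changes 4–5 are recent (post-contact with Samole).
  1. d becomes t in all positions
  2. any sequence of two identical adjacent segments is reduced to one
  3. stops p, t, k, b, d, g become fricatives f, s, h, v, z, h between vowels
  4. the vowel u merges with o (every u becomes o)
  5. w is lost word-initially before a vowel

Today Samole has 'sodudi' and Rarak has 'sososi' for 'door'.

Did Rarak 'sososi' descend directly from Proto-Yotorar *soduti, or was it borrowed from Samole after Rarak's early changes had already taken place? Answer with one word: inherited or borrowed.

inherited

If inherited, *soduti would pass through all of Rarak's changes:
Rarak: *soduti > sotuti > sosusi > sososi  (by unconditioned shift, intervocalic lenition, vowel merger)
If borrowed from Samole 'sodudi' after the early changes, it would undergo only the recent ones:
  rule 4 (vowel merger): sodudi → sododi
  rule 5 (glide loss): no change (sododi)
  ⇒ as a loan: sododi
Rarak 'sososi' matches the inherited outcome exactly, so it is an inherited cognate, not a loan.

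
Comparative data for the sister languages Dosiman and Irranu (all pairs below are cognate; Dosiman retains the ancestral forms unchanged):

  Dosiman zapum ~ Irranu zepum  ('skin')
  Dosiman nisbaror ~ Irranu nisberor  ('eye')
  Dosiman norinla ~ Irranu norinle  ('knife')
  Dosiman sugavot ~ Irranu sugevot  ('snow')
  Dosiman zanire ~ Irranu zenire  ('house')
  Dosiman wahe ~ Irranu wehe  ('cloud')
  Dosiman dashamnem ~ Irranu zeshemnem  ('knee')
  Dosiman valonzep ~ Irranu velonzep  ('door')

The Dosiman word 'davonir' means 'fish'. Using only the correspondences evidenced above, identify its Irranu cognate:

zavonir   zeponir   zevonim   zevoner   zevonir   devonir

dashamnem ~ zeshemnem — Dosiman d corresponds to Irranu z word-initially before a back vowel.
sugavot ~ sugevot — Dosiman a corresponds to Irranu e after a consonant, before a labial obstruent.
Applying these to Dosiman 'davonir':
  davonir → zavonir   (d→z word-initially before a back vowel)
  zavonir → zevonir   (a→e after a consonant, before a labial obstruent)
So the Irranu cognate is 'zevonir'.

zevonir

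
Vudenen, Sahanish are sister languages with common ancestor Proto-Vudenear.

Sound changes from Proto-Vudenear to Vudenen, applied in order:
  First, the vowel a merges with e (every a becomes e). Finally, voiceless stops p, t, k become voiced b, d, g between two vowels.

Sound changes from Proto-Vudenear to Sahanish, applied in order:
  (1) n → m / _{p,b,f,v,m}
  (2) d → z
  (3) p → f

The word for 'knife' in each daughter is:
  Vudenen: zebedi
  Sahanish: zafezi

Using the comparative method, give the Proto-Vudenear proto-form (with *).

Position 2: Vudenen has e, Sahanish has a. Sahanish preserves a here (none of its changes turn any other segment into a), so the proto-segment is *a.
Position 5: Vudenen has d, Sahanish has z. Taking the neighbouring segments as reconstructed: Vudenen d could go back to *t or *d; Sahanish z could go back to *d or *z — the one source consistent with every daughter is *d.
Verify the candidate proto-form against each daughter:
Vudenen: *zapedi > zepedi > zebedi  (by vowel merger, intervocalic voicing)
Sahanish: start from *zapedi.
  rule 1: no change — zapedi
  rule 2 (unconditioned shift): zapedi → zapezi
  rule 3 (unconditioned shift): zapezi → zafezi
  ⇒ Sahanish zafezi
Only *zapedi yields all of Vudenen zebedi, Sahanish zafezi.

*zapedi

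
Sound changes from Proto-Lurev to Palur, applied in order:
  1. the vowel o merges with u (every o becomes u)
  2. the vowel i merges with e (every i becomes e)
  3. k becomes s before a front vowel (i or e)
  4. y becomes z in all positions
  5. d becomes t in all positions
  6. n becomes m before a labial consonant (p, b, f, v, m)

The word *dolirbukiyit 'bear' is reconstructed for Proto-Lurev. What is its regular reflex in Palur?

Palur: *dolirbukiyit
  dolirbukiyit → dulirbukiyit   [vowel merger]
  dulirbukiyit → dulerbukeyet   [vowel merger]
  dulerbukeyet → dulerbuseyet   [palatalisation]
  dulerbuseyet → dulerbusezet   [unconditioned shift]
  dulerbusezet → tulerbusezet   [unconditioned shift]
  tulerbusezet (rule 6 does not apply)
  giving Palur tulerbusezet.

tulerbusezet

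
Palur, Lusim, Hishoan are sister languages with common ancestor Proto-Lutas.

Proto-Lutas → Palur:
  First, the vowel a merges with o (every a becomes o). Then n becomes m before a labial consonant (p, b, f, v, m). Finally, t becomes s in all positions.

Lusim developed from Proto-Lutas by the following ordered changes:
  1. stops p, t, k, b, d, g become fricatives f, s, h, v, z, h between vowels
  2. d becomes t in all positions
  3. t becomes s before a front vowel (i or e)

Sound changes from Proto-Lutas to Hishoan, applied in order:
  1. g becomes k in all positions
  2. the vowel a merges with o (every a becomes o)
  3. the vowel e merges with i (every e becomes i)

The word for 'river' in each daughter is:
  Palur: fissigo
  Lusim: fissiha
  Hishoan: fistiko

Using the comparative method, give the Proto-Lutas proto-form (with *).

Position 4: Palur has s, Lusim has s, Hishoan has t. Hishoan preserves t here (none of its changes turn any other segment into t), so the proto-segment is *t.
Position 7: Palur has o, Lusim has a, Hishoan has o. Lusim preserves a here (none of its changes turn any other segment into a), so the proto-segment is *a.
Position 6: Palur has g, Lusim has h, Hishoan has k. Palur preserves g here (none of its changes turn any other segment into g), so the proto-segment is *g.
This points to *fistiga. Verify forward in each daughter:
Palur: *fistiga
  fistiga → fistigo   [vowel merger]
  fistigo (rule 2 does not apply)
  fistigo → fissigo   [unconditioned shift]
  giving Palur fissigo.
Lusim: *fistiga
  fistiga → fistiha   [intervocalic lenition]
  fistiha (rule 2 does not apply)
  fistiha → fissiha   [palatalisation]
  giving Lusim fissiha.
Hishoan: *fistiga > fistika > fistiko  (by unconditioned shift, vowel merger)
Only *fistiga yields all of Palur fissigo, Lusim fissiha, Hishoan fistiko.

*fistiga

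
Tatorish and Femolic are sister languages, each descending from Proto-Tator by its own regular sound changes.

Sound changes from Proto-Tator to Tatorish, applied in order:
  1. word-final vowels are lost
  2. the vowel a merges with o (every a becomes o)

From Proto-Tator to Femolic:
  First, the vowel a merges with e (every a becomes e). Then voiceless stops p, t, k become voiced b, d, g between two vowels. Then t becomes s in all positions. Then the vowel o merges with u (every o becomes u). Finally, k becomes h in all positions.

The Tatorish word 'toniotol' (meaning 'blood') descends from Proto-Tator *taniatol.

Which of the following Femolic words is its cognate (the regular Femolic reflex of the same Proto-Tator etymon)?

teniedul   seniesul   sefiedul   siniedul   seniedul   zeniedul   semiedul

seniedul

Femolic: *taniatol > tenietol > teniedol > seniedol > seniedul  (by vowel merger, intervocalic voicing, unconditioned shift, vowel merger)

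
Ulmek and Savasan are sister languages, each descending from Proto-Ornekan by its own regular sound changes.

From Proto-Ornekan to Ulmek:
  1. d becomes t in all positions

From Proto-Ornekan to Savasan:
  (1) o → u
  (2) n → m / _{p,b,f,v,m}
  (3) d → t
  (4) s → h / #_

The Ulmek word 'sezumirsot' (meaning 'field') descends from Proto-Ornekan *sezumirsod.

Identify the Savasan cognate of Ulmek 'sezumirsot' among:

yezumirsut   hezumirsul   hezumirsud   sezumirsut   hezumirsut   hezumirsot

Savasan: *sezumirsod
  sezumirsod → sezumirsud   [vowel merger]
  sezumirsud (rule 2 does not apply)
  sezumirsud → sezumirsut   [unconditioned shift]
  sezumirsut → hezumirsut   [debuccalisation]
  giving Savasan hezumirsut.
Among the options, 'hezumirsut' alone shows every Savasan change applied in order.

hezumirsut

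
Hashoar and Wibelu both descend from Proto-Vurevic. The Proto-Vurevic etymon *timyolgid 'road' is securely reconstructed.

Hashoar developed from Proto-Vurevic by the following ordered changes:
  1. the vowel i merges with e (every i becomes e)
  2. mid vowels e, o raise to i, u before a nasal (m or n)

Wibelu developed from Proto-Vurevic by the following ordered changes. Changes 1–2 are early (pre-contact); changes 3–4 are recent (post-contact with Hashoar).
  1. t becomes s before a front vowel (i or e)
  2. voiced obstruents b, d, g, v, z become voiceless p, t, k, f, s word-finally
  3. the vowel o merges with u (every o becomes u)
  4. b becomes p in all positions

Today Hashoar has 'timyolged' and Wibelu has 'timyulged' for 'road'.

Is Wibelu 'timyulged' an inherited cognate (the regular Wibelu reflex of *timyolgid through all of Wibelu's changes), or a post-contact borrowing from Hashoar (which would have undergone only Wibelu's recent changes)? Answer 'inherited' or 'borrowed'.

borrowed

If inherited, *timyolgid would pass through all of Wibelu's changes:
Wibelu: *timyolgid
  timyolgid → simyolgid   [palatalisation]
  simyolgid → simyolgit   [final devoicing]
  simyolgit → simyulgit   [vowel merger]
  simyulgit (rule 4 does not apply)
  giving Wibelu simyulgit.
If borrowed from Hashoar 'timyolged' after the early changes, it would undergo only the recent ones:
  rule 3 (vowel merger): timyolged → timyulged
  rule 4 (unconditioned shift): no change (timyulged)
  ⇒ as a loan: timyulged
Wibelu 'timyulged' matches the loan outcome 'timyulged', not the inherited 'simyulgit' — it skipped the early Wibelu changes, so it was borrowed from Hashoar.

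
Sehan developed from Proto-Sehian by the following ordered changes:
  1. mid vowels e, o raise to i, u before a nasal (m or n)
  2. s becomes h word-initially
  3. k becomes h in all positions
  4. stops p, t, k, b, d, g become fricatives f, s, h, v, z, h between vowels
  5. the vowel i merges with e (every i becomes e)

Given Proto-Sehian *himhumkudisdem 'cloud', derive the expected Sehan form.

Sehan: *himhumkudisdem > himhumkudisdim > himhumhudisdim > himhumhuzisdim > hemhumhuzesdem  (by pre-nasal raising, unconditioned shift, intervocalic lenition, vowel merger)

hemhumhuzesdem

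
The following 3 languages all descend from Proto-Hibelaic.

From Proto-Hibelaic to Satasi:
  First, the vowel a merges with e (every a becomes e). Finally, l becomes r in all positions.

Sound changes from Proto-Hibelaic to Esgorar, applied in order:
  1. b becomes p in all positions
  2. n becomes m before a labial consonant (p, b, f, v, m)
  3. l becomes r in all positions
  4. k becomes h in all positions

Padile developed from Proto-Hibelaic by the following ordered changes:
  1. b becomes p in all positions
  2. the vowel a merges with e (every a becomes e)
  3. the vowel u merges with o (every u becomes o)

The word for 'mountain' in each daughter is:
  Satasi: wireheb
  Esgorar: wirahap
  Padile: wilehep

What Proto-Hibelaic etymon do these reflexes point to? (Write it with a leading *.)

Position 4: Satasi has e, Esgorar has a, Padile has e. Esgorar preserves a here (none of its changes turn any other segment into a), so the proto-segment is *a.
Position 6: Satasi has e, Esgorar has a, Padile has e. Esgorar preserves a here (none of its changes turn any other segment into a), so the proto-segment is *a.
Position 7: Satasi has b, Esgorar has p, Padile has p. Satasi preserves b here (none of its changes turn any other segment into b), so the proto-segment is *b.
Continuing position by position gives *wilahab; check it forward:
Satasi: *wilahab
  wilahab → wileheb   [vowel merger]
  wileheb → wireheb   [unconditioned shift]
  giving Satasi wireheb.
Esgorar: start from *wilahab.
  rule 1 (unconditioned shift): wilahab → wilahap
  rule 2: no change — wilahap
  rule 3 (unconditioned shift): wilahap → wirahap
  rule 4: no change — wirahap
  ⇒ Esgorar wirahap
Padile: *wilahab
  wilahab → wilahap   [unconditioned shift]
  wilahap → wilehep   [vowel merger]
  wilehep (rule 3 does not apply)
  giving Padile wilehep.
No other proto-form is consistent with every reflex, so the reconstruction is *wilahab.

*wilahab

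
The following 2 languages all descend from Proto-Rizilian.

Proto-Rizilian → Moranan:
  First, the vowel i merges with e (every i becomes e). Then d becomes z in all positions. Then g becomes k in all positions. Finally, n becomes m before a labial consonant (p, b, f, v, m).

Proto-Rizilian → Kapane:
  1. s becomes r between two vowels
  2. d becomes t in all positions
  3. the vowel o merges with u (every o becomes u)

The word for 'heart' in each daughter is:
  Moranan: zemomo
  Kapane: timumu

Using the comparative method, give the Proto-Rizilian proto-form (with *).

*dimomo

Position 2: Moranan has e, Kapane has i. Kapane preserves i here (none of its changes turn any other segment into i), so the proto-segment is *i.
Position 1: Moranan has z, Kapane has t. Taking the neighbouring segments as reconstructed: Moranan z could go back to *d or *z; Kapane t could go back to *t or *d — the one source consistent with every daughter is *d.
Verify the candidate proto-form against each daughter:
Moranan: *dimomo
  dimomo → demomo   [vowel merger]
  demomo → zemomo   [unconditioned shift]
  zemomo (rule 3 does not apply)
  zemomo (rule 4 does not apply)
  giving Moranan zemomo.
Kapane: *dimomo > timomo > timumu  (by unconditioned shift, vowel merger)
Only *dimomo yields all of Moranan zemomo, Kapane timumu.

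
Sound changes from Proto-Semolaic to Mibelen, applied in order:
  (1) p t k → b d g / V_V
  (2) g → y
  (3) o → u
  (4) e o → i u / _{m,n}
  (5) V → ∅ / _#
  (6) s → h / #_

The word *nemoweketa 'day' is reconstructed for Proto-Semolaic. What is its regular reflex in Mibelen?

nimuweyed

Mibelen: *nemoweketa
  nemoweketa → nemowegeda   [intervocalic voicing]
  nemowegeda → nemoweyeda   [unconditioned shift]
  nemoweyeda → nemuweyeda   [vowel merger]
  nemuweyeda → nimuweyeda   [pre-nasal raising]
  nimuweyeda → nimuweyed   [apocope]
  nimuweyed (rule 6 does not apply)
  giving Mibelen nimuweyed.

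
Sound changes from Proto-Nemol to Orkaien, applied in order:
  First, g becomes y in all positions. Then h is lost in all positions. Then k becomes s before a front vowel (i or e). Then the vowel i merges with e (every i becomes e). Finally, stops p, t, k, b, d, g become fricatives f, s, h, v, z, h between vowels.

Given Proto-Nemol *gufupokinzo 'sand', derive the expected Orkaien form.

yufufosenzo

Orkaien: *gufupokinzo
  gufupokinzo → yufupokinzo   [unconditioned shift]
  yufupokinzo (rule 2 does not apply)
  yufupokinzo → yufuposinzo   [palatalisation]
  yufuposinzo → yufuposenzo   [vowel merger]
  yufuposenzo → yufufosenzo   [intervocalic lenition]
  giving Orkaien yufufosenzo.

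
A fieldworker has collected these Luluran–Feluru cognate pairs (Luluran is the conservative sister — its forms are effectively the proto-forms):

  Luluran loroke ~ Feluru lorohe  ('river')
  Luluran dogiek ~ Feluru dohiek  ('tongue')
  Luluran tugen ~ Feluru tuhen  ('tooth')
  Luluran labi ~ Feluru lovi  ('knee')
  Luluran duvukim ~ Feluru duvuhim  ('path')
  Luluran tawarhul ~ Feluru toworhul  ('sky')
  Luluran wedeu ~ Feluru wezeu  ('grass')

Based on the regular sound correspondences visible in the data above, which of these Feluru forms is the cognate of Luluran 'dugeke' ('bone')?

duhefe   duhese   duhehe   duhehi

duhehe

tugen ~ tuhen — Luluran g corresponds to Feluru h between vowels (before a front vowel).
loroke ~ lorohe — Luluran k corresponds to Feluru h between vowels (before a front vowel).
Applying these to Luluran 'dugeke':
  dugeke → duheke   (g→h between vowels (before a front vowel))
  duheke → duhehe   (k→h between vowels (before a front vowel))
So the Feluru cognate is 'duhehe'.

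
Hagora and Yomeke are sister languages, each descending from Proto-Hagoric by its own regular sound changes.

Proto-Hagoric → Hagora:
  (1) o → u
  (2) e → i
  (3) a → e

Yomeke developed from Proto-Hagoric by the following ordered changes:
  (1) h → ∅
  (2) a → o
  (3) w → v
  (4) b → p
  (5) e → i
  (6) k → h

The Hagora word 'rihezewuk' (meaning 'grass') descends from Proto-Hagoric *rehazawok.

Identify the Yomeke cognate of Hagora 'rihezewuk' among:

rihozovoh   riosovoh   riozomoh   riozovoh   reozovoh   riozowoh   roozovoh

riozovoh

Yomeke: *rehazawok
  rehazawok → reazawok   [h-loss]
  reazawok → reozowok   [vowel merger]
  reozowok → reozovok   [unconditioned shift]
  reozovok (rule 4 does not apply)
  reozovok → riozovok   [vowel merger]
  riozovok → riozovoh   [unconditioned shift]
  giving Yomeke riozovoh.
The other candidates each miss or misapply at least one Yomeke change.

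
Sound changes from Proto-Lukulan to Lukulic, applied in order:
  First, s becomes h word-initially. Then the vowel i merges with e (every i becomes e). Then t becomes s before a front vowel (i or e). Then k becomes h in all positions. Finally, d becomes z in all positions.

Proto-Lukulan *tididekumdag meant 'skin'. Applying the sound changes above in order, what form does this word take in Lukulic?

Lukulic: start from *tididekumdag.
  rule 1: no change — tididekumdag
  rule 2 (vowel merger): tididekumdag → tededekumdag
  rule 3 (palatalisation): tededekumdag → sededekumdag
  rule 4 (unconditioned shift): sededekumdag → sededehumdag
  rule 5 (unconditioned shift): sededehumdag → sezezehumzag
  ⇒ Lukulic sezezehumzag

sezezehumzag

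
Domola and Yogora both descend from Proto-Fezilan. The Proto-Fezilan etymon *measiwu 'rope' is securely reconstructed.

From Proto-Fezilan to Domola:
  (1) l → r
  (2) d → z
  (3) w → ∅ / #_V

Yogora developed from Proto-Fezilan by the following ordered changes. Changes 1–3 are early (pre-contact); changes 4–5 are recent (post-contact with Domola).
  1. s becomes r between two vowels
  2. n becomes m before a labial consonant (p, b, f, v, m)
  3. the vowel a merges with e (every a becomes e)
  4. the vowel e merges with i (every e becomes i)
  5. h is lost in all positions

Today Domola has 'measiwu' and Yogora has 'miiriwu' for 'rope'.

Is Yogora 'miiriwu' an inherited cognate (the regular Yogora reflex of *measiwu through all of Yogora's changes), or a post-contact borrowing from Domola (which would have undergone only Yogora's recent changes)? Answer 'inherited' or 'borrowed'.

If inherited, *measiwu would pass through all of Yogora's changes:
Yogora: start from *measiwu.
  rule 1 (rhotacism): measiwu → meariwu
  rule 2: no change — meariwu
  rule 3 (vowel merger): meariwu → meeriwu
  rule 4 (vowel merger): meeriwu → miiriwu
  rule 5: no change — miiriwu
  ⇒ Yogora miiriwu
If borrowed from Domola 'measiwu' after the early changes, it would undergo only the recent ones:
  rule 4 (vowel merger): measiwu → miasiwu
  rule 5 (h-loss): no change (miasiwu)
  ⇒ as a loan: miasiwu
Yogora 'miiriwu' matches the inherited outcome exactly, so it is an inherited cognate, not a loan.

inherited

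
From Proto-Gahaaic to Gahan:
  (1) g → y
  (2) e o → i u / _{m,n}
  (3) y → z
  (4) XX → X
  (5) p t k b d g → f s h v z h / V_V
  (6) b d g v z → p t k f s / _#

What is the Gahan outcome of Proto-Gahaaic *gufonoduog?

Gahan: *gufonoduog > yufonoduoy > yufunoduoy > zufunoduoz > zufunozuoz > zufunozuos  (by unconditioned shift, pre-nasal raising, unconditioned shift, intervocalic lenition, final devoicing)

zufunozuos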